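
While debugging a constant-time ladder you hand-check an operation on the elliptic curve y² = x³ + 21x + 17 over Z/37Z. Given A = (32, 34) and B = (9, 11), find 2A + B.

First 2A:
Repeated addition: build up to 2A.
2A: tangent at (32, 34): λ = (3·32² + 21)/(2·34) ≡ 22/31. 31⁻¹ ≡ 6 (mod 37), so λ ≡ 22·6 ≡ 21.
  x = λ² - 32 - 32 = 441 - 64 ≡ 7; y = λ·(32 - 7) - 34 ≡ 10. → (7, 10)
2A = (7, 10).
Finally 2A + B:
(7, 10) + (9, 11). λ = (11 - 10)/(9 - 7) ≡ 1/2 mod 37. 2⁻¹ ≡ 19 (mod 37), so λ ≡ 19.
  x = λ² - 7 - 9 = 361 - 16 ≡ 12; y = λ·(7 - 12) - 10 ≡ 6. → (12, 6)

(12, 6)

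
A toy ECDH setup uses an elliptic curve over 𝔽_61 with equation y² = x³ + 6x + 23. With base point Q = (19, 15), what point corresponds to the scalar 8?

Repeated addition: build up to 8Q.
2Q: tangent at (19, 15): λ = (3·19² + 6)/(2·15) ≡ 52/30. 30⁻¹ ≡ 59 (mod 61) since 30·59 = 1770 ≡ 1, so λ ≡ 52·59 ≡ 18.
  x = λ² - 19 - 19 = 324 - 38 ≡ 42; y = λ·(19 - 42) - 15 ≡ 59. → (42, 59)
3Q: (42, 59) + (19, 15). λ = (15 - 59)/(19 - 42) ≡ 17/38 mod 61. 38⁻¹ ≡ 53 (mod 61), so λ ≡ 47.
  x = λ² - 42 - 19 = 2209 - 61 ≡ 13; y = λ·(42 - 13) - 59 ≡ 23. → (13, 23)
4Q: (13, 23) + (19, 15). λ = (15 - 23)/(19 - 13) ≡ 53/6 mod 61. 6⁻¹ ≡ 51 (mod 61), so λ ≡ 19.
  x = λ² - 13 - 19 = 361 - 32 ≡ 24; y = λ·(13 - 24) - 23 ≡ 12. → (24, 12)
5Q: (24, 12) + (19, 15). λ = (15 - 12)/(19 - 24) ≡ 3/56 mod 61. 56⁻¹ ≡ 12 (mod 61) since 56·12 = 672 ≡ 1, so λ ≡ 36.
  x = λ² - 24 - 19 = 1296 - 43 ≡ 33; y = λ·(24 - 33) - 12 ≡ 30. → (33, 30)
6Q: (33, 30) + (19, 15). λ = (15 - 30)/(19 - 33) ≡ 46/47 mod 61. 47⁻¹ ≡ 13 (mod 61) since 47·13 = 611 ≡ 1, so λ ≡ 49.
  x = λ² - 33 - 19 = 2401 - 52 ≡ 31; y = λ·(33 - 31) - 30 ≡ 7. → (31, 7)
7Q: (31, 7) + (19, 15). λ = (15 - 7)/(19 - 31) ≡ 8/49 mod 61. 49⁻¹ ≡ 5 (mod 61), so λ ≡ 40.
  x = λ² - 31 - 19 = 1600 - 50 ≡ 25; y = λ·(31 - 25) - 7 ≡ 50. → (25, 50)
8Q: (25, 50) + (19, 15). λ = (15 - 50)/(19 - 25) ≡ 26/55 mod 61. 55⁻¹ ≡ 10 (mod 61) since 55·10 = 550 ≡ 1, so λ ≡ 16.
  x = λ² - 25 - 19 = 256 - 44 ≡ 29; y = λ·(25 - 29) - 50 ≡ 8. → (29, 8)

(29, 8)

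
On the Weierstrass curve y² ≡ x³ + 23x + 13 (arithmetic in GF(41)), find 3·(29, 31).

Write Q = (29, 31).
Repeated addition: build up to 3Q.
2Q: tangent at (29, 31): λ = (3·29² + 23)/(2·31) ≡ 4/21. 21⁻¹ ≡ 2 (mod 41), so λ ≡ 4·2 ≡ 8.
  x = λ² - 29 - 29 = 64 - 58 ≡ 6; y = λ·(29 - 6) - 31 ≡ 30. → (6, 30)
3Q: (6, 30) + (29, 31). λ = (31 - 30)/(29 - 6) ≡ 1/23 mod 41. 23⁻¹ ≡ 25 (mod 41), so λ ≡ 25.
  x = λ² - 6 - 29 = 625 - 35 ≡ 16; y = λ·(6 - 16) - 30 ≡ 7. → (16, 7)

(16, 7)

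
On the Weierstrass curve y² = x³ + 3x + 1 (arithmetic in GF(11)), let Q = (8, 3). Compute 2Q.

tangent at (8, 3): λ = (3·8² + 3)/(2·3) ≡ 8/6. 6⁻¹ ≡ 2 (mod 11), so λ ≡ 8·2 ≡ 5.
  x = λ² - 8 - 8 = 25 - 16 ≡ 9; y = λ·(8 - 9) - 3 ≡ 3. → (9, 3)

(9, 3)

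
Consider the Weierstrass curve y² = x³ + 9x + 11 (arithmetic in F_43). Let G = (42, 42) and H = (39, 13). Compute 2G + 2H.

(20, 8)

First 2G:
Repeated addition: build up to 2G.
2G: tangent at (42, 42): λ = (3·42² + 9)/(2·42) ≡ 12/41. 41⁻¹ ≡ 21 (mod 43), so λ ≡ 12·21 ≡ 37.
  x = λ² - 42 - 42 = 1369 - 84 ≡ 38; y = λ·(42 - 38) - 42 ≡ 20. → (38, 20)
2G = (38, 20).
Next 2H:
Repeated addition: build up to 2H.
2H: tangent at (39, 13): λ = (3·39² + 9)/(2·13) ≡ 14/26. 26⁻¹ ≡ 5 (mod 43), so λ ≡ 14·5 ≡ 27.
  x = λ² - 39 - 39 = 729 - 78 ≡ 6; y = λ·(39 - 6) - 13 ≡ 18. → (6, 18)
2H = (6, 18).
Finally 2G + 2H:
(38, 20) + (6, 18). λ = (18 - 20)/(6 - 38) ≡ 41/11 mod 43. 11⁻¹ ≡ 4 (mod 43) since 11·4 = 44 ≡ 1, so λ ≡ 35.
  x = λ² - 38 - 6 = 1225 - 44 ≡ 20; y = λ·(38 - 20) - 20 ≡ 8. → (20, 8)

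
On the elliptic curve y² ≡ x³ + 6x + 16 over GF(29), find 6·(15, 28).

(19, 0)

Write Q = (15, 28).
Double-and-add on 6 = (110)₂. Start with Q = (15, 28) for the leading 1-bit.
double: tangent at (15, 28): λ = (3·15² + 6)/(2·28) ≡ 14/27. 27⁻¹ ≡ 14 (mod 29), so λ ≡ 14·14 ≡ 22.
  x = λ² - 15 - 15 = 484 - 30 ≡ 19; y = λ·(15 - 19) - 28 ≡ 0. → (19, 0)
add Q: (19, 0) + (15, 28). λ = (28 - 0)/(15 - 19) ≡ 28/25 mod 29. 25⁻¹ ≡ 7 (mod 29) since 25·7 = 175 ≡ 1, so λ ≡ 22.
  x = λ² - 19 - 15 = 484 - 34 ≡ 15; y = λ·(19 - 15) - 0 ≡ 1. → (15, 1)
double: tangent at (15, 1): λ = (3·15² + 6)/(2·1) ≡ 14/2. 2⁻¹ ≡ 15 (mod 29), so λ ≡ 14·15 ≡ 7.
  x = λ² - 15 - 15 = 49 - 30 ≡ 19; y = λ·(15 - 19) - 1 ≡ 0. → (19, 0)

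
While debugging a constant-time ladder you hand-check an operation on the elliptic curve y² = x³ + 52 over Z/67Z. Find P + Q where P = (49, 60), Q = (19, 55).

(49, 60) + (19, 55). λ = (55 - 60)/(19 - 49) ≡ 62/37 mod 67. 37⁻¹ ≡ 29 (mod 67), so λ ≡ 56.
  x = λ² - 49 - 19 = 3136 - 68 ≡ 53; y = λ·(49 - 53) - 60 ≡ 51. → (53, 51)

(53, 51)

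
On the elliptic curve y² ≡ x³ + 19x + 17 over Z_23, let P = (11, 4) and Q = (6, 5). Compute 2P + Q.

(3, 20)

First 2P:
Repeated addition: build up to 2P.
2P: tangent at (11, 4): λ = (3·11² + 19)/(2·4) ≡ 14/8. 8⁻¹ ≡ 3 (mod 23) since 8·3 = 24 ≡ 1, so λ ≡ 14·3 ≡ 19.
  x = λ² - 11 - 11 = 361 - 22 ≡ 17; y = λ·(11 - 17) - 4 ≡ 20. → (17, 20)
2P = (17, 20).
Finally 2P + Q:
(17, 20) + (6, 5). λ = (5 - 20)/(6 - 17) ≡ 8/12 mod 23. 12⁻¹ ≡ 2 (mod 23) since 12·2 = 24 ≡ 1, so λ ≡ 16.
  x = λ² - 17 - 6 = 256 - 23 ≡ 3; y = λ·(17 - 3) - 20 ≡ 20. → (3, 20)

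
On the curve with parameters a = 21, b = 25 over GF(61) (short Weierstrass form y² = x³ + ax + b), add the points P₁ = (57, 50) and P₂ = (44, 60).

(40, 12)

(57, 50) + (44, 60). λ = (60 - 50)/(44 - 57) ≡ 10/48 mod 61. 48⁻¹ ≡ 14 (mod 61), so λ ≡ 18.
  x = λ² - 57 - 44 = 324 - 101 ≡ 40; y = λ·(57 - 40) - 50 ≡ 12. → (40, 12)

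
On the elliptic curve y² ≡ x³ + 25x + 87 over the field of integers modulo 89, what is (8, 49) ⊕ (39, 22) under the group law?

(46, 53)

(8, 49) + (39, 22). λ = (22 - 49)/(39 - 8) ≡ 62/31 mod 89. 31⁻¹ ≡ 23 (mod 89), so λ ≡ 2.
  x = λ² - 8 - 39 = 4 - 47 ≡ 46; y = λ·(8 - 46) - 49 ≡ 53. → (46, 53)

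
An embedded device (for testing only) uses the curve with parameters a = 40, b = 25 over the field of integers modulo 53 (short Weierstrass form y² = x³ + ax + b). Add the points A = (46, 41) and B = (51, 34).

(46, 41) + (51, 34). λ = (34 - 41)/(51 - 46) ≡ 46/5 mod 53. 5⁻¹ ≡ 32 (mod 53) since 5·32 = 160 ≡ 1, so λ ≡ 41.
  x = λ² - 46 - 51 = 1681 - 97 ≡ 47; y = λ·(46 - 47) - 41 ≡ 24. → (47, 24)

(47, 24)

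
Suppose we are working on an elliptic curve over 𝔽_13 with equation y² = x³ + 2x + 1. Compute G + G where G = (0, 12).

tangent at (0, 12): λ = (3·0² + 2)/(2·12) ≡ 2/11. 11⁻¹ ≡ 6 (mod 13), so λ ≡ 2·6 ≡ 12.
  x = λ² - 0 - 0 = 144 - 0 ≡ 1; y = λ·(0 - 1) - 12 ≡ 2. → (1, 2)

(1, 2)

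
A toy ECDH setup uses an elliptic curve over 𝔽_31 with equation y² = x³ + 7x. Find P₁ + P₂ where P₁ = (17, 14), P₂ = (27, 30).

(17, 14) + (27, 30). λ = (30 - 14)/(27 - 17) ≡ 16/10 mod 31. 10⁻¹ ≡ 28 (mod 31), so λ ≡ 14.
  x = λ² - 17 - 27 = 196 - 44 ≡ 28; y = λ·(17 - 28) - 14 ≡ 18. → (28, 18)

(28, 18)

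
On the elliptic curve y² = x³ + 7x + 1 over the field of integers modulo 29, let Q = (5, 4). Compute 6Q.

Double-and-add on 6 = (110)₂. Start with Q = (5, 4) for the leading 1-bit.
double: tangent at (5, 4): λ = (3·5² + 7)/(2·4) ≡ 24/8. 8⁻¹ ≡ 11 (mod 29), so λ ≡ 24·11 ≡ 3.
  x = λ² - 5 - 5 = 9 - 10 ≡ 28; y = λ·(5 - 28) - 4 ≡ 14. → (28, 14)
add Q: (28, 14) + (5, 4). λ = (4 - 14)/(5 - 28) ≡ 19/6 mod 29. 6⁻¹ ≡ 5 (mod 29), so λ ≡ 8.
  x = λ² - 28 - 5 = 64 - 33 ≡ 2; y = λ·(28 - 2) - 14 ≡ 20. → (2, 20)
double: tangent at (2, 20): λ = (3·2² + 7)/(2·20) ≡ 19/11. 11⁻¹ ≡ 8 (mod 29), so λ ≡ 19·8 ≡ 7.
  x = λ² - 2 - 2 = 49 - 4 ≡ 16; y = λ·(2 - 16) - 20 ≡ 27. → (16, 27)

(16, 27)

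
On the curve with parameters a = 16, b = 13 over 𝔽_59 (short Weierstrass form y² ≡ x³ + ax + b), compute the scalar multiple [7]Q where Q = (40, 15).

(12, 24)

Repeated addition: build up to 7Q.
2Q: tangent at (40, 15): λ = (3·40² + 16)/(2·15) ≡ 37/30. 30⁻¹ ≡ 2 (mod 59), so λ ≡ 37·2 ≡ 15.
  x = λ² - 40 - 40 = 225 - 80 ≡ 27; y = λ·(40 - 27) - 15 ≡ 3. → (27, 3)
3Q: (27, 3) + (40, 15). λ = (15 - 3)/(40 - 27) ≡ 12/13 mod 59. 13⁻¹ ≡ 50 (mod 59), so λ ≡ 10.
  x = λ² - 27 - 40 = 100 - 67 ≡ 33; y = λ·(27 - 33) - 3 ≡ 55. → (33, 55)
4Q: (33, 55) + (40, 15). λ = (15 - 55)/(40 - 33) ≡ 19/7 mod 59. 7⁻¹ ≡ 17 (mod 59) since 7·17 = 119 ≡ 1, so λ ≡ 28.
  x = λ² - 33 - 40 = 784 - 73 ≡ 3; y = λ·(33 - 3) - 55 ≡ 18. → (3, 18)
5Q: (3, 18) + (40, 15). λ = (15 - 18)/(40 - 3) ≡ 56/37 mod 59. 37⁻¹ ≡ 8 (mod 59), so λ ≡ 35.
  x = λ² - 3 - 40 = 1225 - 43 ≡ 2; y = λ·(3 - 2) - 18 ≡ 17. → (2, 17)
6Q: (2, 17) + (40, 15). λ = (15 - 17)/(40 - 2) ≡ 57/38 mod 59. 38⁻¹ ≡ 14 (mod 59) since 38·14 = 532 ≡ 1, so λ ≡ 31.
  x = λ² - 2 - 40 = 961 - 42 ≡ 34; y = λ·(2 - 34) - 17 ≡ 53. → (34, 53)
7Q: (34, 53) + (40, 15). λ = (15 - 53)/(40 - 34) ≡ 21/6 mod 59. 6⁻¹ ≡ 10 (mod 59) since 6·10 = 60 ≡ 1, so λ ≡ 33.
  x = λ² - 34 - 40 = 1089 - 74 ≡ 12; y = λ·(34 - 12) - 53 ≡ 24. → (12, 24)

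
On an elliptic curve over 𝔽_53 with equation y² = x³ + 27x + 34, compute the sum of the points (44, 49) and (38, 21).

(44, 49) + (38, 21). λ = (21 - 49)/(38 - 44) ≡ 25/47 mod 53. 47⁻¹ ≡ 44 (mod 53) since 47·44 = 2068 ≡ 1, so λ ≡ 40.
  x = λ² - 44 - 38 = 1600 - 82 ≡ 34; y = λ·(44 - 34) - 49 ≡ 33. → (34, 33)

(34, 33)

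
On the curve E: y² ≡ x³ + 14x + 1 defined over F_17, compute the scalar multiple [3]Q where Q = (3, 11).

Repeated addition: build up to 3Q.
2Q: tangent at (3, 11): λ = (3·3² + 14)/(2·11) ≡ 7/5. 5⁻¹ ≡ 7 (mod 17) since 5·7 = 35 ≡ 1, so λ ≡ 7·7 ≡ 15.
  x = λ² - 3 - 3 = 225 - 6 ≡ 15; y = λ·(3 - 15) - 11 ≡ 13. → (15, 13)
3Q: (15, 13) + (3, 11). λ = (11 - 13)/(3 - 15) ≡ 15/5 mod 17. 5⁻¹ ≡ 7 (mod 17), so λ ≡ 3.
  x = λ² - 15 - 3 = 9 - 18 ≡ 8; y = λ·(15 - 8) - 13 ≡ 8. → (8, 8)

(8, 8)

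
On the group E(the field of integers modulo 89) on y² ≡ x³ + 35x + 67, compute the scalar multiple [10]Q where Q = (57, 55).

(77, 12)

Double-and-add on 10 = (1010)₂. Start with Q = (57, 55) for the leading 1-bit.
double: tangent at (57, 55): λ = (3·57² + 35)/(2·55) ≡ 81/21. 21⁻¹ ≡ 17 (mod 89) since 21·17 = 357 ≡ 1, so λ ≡ 81·17 ≡ 42.
  x = λ² - 57 - 57 = 1764 - 114 ≡ 48; y = λ·(57 - 48) - 55 ≡ 56. → (48, 56)
double: tangent at (48, 56): λ = (3·48² + 35)/(2·56) ≡ 5/23. 23⁻¹ ≡ 31 (mod 89) since 23·31 = 713 ≡ 1, so λ ≡ 5·31 ≡ 66.
  x = λ² - 48 - 48 = 4356 - 96 ≡ 77; y = λ·(48 - 77) - 56 ≡ 77. → (77, 77)
add Q: (77, 77) + (57, 55). λ = (55 - 77)/(57 - 77) ≡ 67/69 mod 89. 69⁻¹ ≡ 40 (mod 89) since 69·40 = 2760 ≡ 1, so λ ≡ 10.
  x = λ² - 77 - 57 = 100 - 134 ≡ 55; y = λ·(77 - 55) - 77 ≡ 54. → (55, 54)
double: tangent at (55, 54): λ = (3·55² + 35)/(2·54) ≡ 32/19. 19⁻¹ ≡ 75 (mod 89), so λ ≡ 32·75 ≡ 86.
  x = λ² - 55 - 55 = 7396 - 110 ≡ 77; y = λ·(55 - 77) - 54 ≡ 12. → (77, 12)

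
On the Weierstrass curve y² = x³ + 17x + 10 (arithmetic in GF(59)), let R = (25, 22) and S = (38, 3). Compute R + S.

(32, 20)

(25, 22) + (38, 3). λ = (3 - 22)/(38 - 25) ≡ 40/13 mod 59. 13⁻¹ ≡ 50 (mod 59) since 13·50 = 650 ≡ 1, so λ ≡ 53.
  x = λ² - 25 - 38 = 2809 - 63 ≡ 32; y = λ·(25 - 32) - 22 ≡ 20. → (32, 20)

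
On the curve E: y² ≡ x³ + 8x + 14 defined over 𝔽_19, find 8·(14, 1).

(18, 9)

Write Q = (14, 1).
Repeated addition: build up to 8Q.
2Q: tangent at (14, 1): λ = (3·14² + 8)/(2·1) ≡ 7/2. 2⁻¹ ≡ 10 (mod 19) since 2·10 = 20 ≡ 1, so λ ≡ 7·10 ≡ 13.
  x = λ² - 14 - 14 = 169 - 28 ≡ 8; y = λ·(14 - 8) - 1 ≡ 1. → (8, 1)
3Q: (8, 1) + (14, 1). λ = (1 - 1)/(14 - 8) ≡ 0/6 mod 19. 6⁻¹ ≡ 16 (mod 19), so λ ≡ 0.
  x = λ² - 8 - 14 = 0 - 22 ≡ 16; y = λ·(8 - 16) - 1 ≡ 18. → (16, 18)
4Q: (16, 18) + (14, 1). λ = (1 - 18)/(14 - 16) ≡ 2/17 mod 19. 17⁻¹ ≡ 9 (mod 19), so λ ≡ 18.
  x = λ² - 16 - 14 = 324 - 30 ≡ 9; y = λ·(16 - 9) - 18 ≡ 13. → (9, 13)
5Q: (9, 13) + (14, 1). λ = (1 - 13)/(14 - 9) ≡ 7/5 mod 19. 5⁻¹ ≡ 4 (mod 19), so λ ≡ 9.
  x = λ² - 9 - 14 = 81 - 23 ≡ 1; y = λ·(9 - 1) - 13 ≡ 2. → (1, 2)
6Q: (1, 2) + (14, 1). λ = (1 - 2)/(14 - 1) ≡ 18/13 mod 19. 13⁻¹ ≡ 3 (mod 19) since 13·3 = 39 ≡ 1, so λ ≡ 16.
  x = λ² - 1 - 14 = 256 - 15 ≡ 13; y = λ·(1 - 13) - 2 ≡ 15. → (13, 15)
7Q: (13, 15) + (14, 1). λ = (1 - 15)/(14 - 13) ≡ 5/1 mod 19. 1⁻¹ ≡ 1 (mod 19), so λ ≡ 5.
  x = λ² - 13 - 14 = 25 - 27 ≡ 17; y = λ·(13 - 17) - 15 ≡ 3. → (17, 3)
8Q: (17, 3) + (14, 1). λ = (1 - 3)/(14 - 17) ≡ 17/16 mod 19. 16⁻¹ ≡ 6 (mod 19) since 16·6 = 96 ≡ 1, so λ ≡ 7.
  x = λ² - 17 - 14 = 49 - 31 ≡ 18; y = λ·(17 - 18) - 3 ≡ 9. → (18, 9)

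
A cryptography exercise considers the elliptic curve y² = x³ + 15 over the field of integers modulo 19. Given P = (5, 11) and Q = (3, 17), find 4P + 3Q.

(1, 4)

First 4P:
Repeated addition: build up to 4P.
2P: tangent at (5, 11): λ = (3·5² + 0)/(2·11) ≡ 18/3. 3⁻¹ ≡ 13 (mod 19) since 3·13 = 39 ≡ 1, so λ ≡ 18·13 ≡ 6.
  x = λ² - 5 - 5 = 36 - 10 ≡ 7; y = λ·(5 - 7) - 11 ≡ 15. → (7, 15)
3P: (7, 15) + (5, 11). λ = (11 - 15)/(5 - 7) ≡ 15/17 mod 19. 17⁻¹ ≡ 9 (mod 19), so λ ≡ 2.
  x = λ² - 7 - 5 = 4 - 12 ≡ 11; y = λ·(7 - 11) - 15 ≡ 15. → (11, 15)
4P: (11, 15) + (5, 11). λ = (11 - 15)/(5 - 11) ≡ 15/13 mod 19. 13⁻¹ ≡ 3 (mod 19) since 13·3 = 39 ≡ 1, so λ ≡ 7.
  x = λ² - 11 - 5 = 49 - 16 ≡ 14; y = λ·(11 - 14) - 15 ≡ 2. → (14, 2)
4P = (14, 2).
Next 3Q:
Repeated addition: build up to 3Q.
2Q: tangent at (3, 17): λ = (3·3² + 0)/(2·17) ≡ 8/15. 15⁻¹ ≡ 14 (mod 19), so λ ≡ 8·14 ≡ 17.
  x = λ² - 3 - 3 = 289 - 6 ≡ 17; y = λ·(3 - 17) - 17 ≡ 11. → (17, 11)
3Q: (17, 11) + (3, 17). λ = (17 - 11)/(3 - 17) ≡ 6/5 mod 19. 5⁻¹ ≡ 4 (mod 19) since 5·4 = 20 ≡ 1, so λ ≡ 5.
  x = λ² - 17 - 3 = 25 - 20 ≡ 5; y = λ·(17 - 5) - 11 ≡ 11. → (5, 11)
3Q = (5, 11).
Finally 4P + 3Q:
(14, 2) + (5, 11). λ = (11 - 2)/(5 - 14) ≡ 9/10 mod 19. 10⁻¹ ≡ 2 (mod 19), so λ ≡ 18.
  x = λ² - 14 - 5 = 324 - 19 ≡ 1; y = λ·(14 - 1) - 2 ≡ 4. → (1, 4)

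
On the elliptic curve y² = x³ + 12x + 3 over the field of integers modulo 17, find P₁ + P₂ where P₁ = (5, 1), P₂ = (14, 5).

(5, 1) + (14, 5). λ = (5 - 1)/(14 - 5) ≡ 4/9 mod 17. 9⁻¹ ≡ 2 (mod 17) since 9·2 = 18 ≡ 1, so λ ≡ 8.
  x = λ² - 5 - 14 = 64 - 19 ≡ 11; y = λ·(5 - 11) - 1 ≡ 2. → (11, 2)

(11, 2)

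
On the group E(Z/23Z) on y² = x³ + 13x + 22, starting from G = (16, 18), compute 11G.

Repeated addition: build up to 11G.
2G: tangent at (16, 18): λ = (3·16² + 13)/(2·18) ≡ 22/13. 13⁻¹ ≡ 16 (mod 23), so λ ≡ 22·16 ≡ 7.
  x = λ² - 16 - 16 = 49 - 32 ≡ 17; y = λ·(16 - 17) - 18 ≡ 21. → (17, 21)
3G: (17, 21) + (16, 18). λ = (18 - 21)/(16 - 17) ≡ 20/22 mod 23. 22⁻¹ ≡ 22 (mod 23) since 22·22 = 484 ≡ 1, so λ ≡ 3.
  x = λ² - 17 - 16 = 9 - 33 ≡ 22; y = λ·(17 - 22) - 21 ≡ 10. → (22, 10)
4G: (22, 10) + (16, 18). λ = (18 - 10)/(16 - 22) ≡ 8/17 mod 23. 17⁻¹ ≡ 19 (mod 23), so λ ≡ 14.
  x = λ² - 22 - 16 = 196 - 38 ≡ 20; y = λ·(22 - 20) - 10 ≡ 18. → (20, 18)
5G: (20, 18) + (16, 18). λ = (18 - 18)/(16 - 20) ≡ 0/19 mod 23. 19⁻¹ ≡ 17 (mod 23) since 19·17 = 323 ≡ 1, so λ ≡ 0.
  x = λ² - 20 - 16 = 0 - 36 ≡ 10; y = λ·(20 - 10) - 18 ≡ 5. → (10, 5)
6G: (10, 5) + (16, 18). λ = (18 - 5)/(16 - 10) ≡ 13/6 mod 23. 6⁻¹ ≡ 4 (mod 23), so λ ≡ 6.
  x = λ² - 10 - 16 = 36 - 26 ≡ 10; y = λ·(10 - 10) - 5 ≡ 18. → (10, 18)
7G: (10, 18) + (16, 18). λ = (18 - 18)/(16 - 10) ≡ 0/6 mod 23. 6⁻¹ ≡ 4 (mod 23), so λ ≡ 0.
  x = λ² - 10 - 16 = 0 - 26 ≡ 20; y = λ·(10 - 20) - 18 ≡ 5. → (20, 5)
8G: (20, 5) + (16, 18). λ = (18 - 5)/(16 - 20) ≡ 13/19 mod 23. 19⁻¹ ≡ 17 (mod 23), so λ ≡ 14.
  x = λ² - 20 - 16 = 196 - 36 ≡ 22; y = λ·(20 - 22) - 5 ≡ 13. → (22, 13)
9G: (22, 13) + (16, 18). λ = (18 - 13)/(16 - 22) ≡ 5/17 mod 23. 17⁻¹ ≡ 19 (mod 23), so λ ≡ 3.
  x = λ² - 22 - 16 = 9 - 38 ≡ 17; y = λ·(22 - 17) - 13 ≡ 2. → (17, 2)
10G: (17, 2) + (16, 18). λ = (18 - 2)/(16 - 17) ≡ 16/22 mod 23. 22⁻¹ ≡ 22 (mod 23), so λ ≡ 7.
  x = λ² - 17 - 16 = 49 - 33 ≡ 16; y = λ·(17 - 16) - 2 ≡ 5. → (16, 5)
11G: (16, 5) + (16, 18): same x and y₁ ≡ -y₂, so the sum is O.

O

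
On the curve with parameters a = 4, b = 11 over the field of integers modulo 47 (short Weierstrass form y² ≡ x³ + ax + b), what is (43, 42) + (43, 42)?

tangent at (43, 42): λ = (3·43² + 4)/(2·42) ≡ 5/37. 37⁻¹ ≡ 14 (mod 47) since 37·14 = 518 ≡ 1, so λ ≡ 5·14 ≡ 23.
  x = λ² - 43 - 43 = 529 - 86 ≡ 20; y = λ·(43 - 20) - 42 ≡ 17. → (20, 17)

(20, 17)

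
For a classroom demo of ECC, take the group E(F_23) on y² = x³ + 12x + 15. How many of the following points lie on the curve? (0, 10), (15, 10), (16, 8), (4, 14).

(0, 10): 10² ≡ 8, rhs ≡ 15 → off.
(15, 10): 10² ≡ 8, rhs ≡ 5 → off.
(16, 8): 8² ≡ 18, rhs ≡ 2 → off.
(4, 14): 14² ≡ 12, rhs ≡ 12 → on.

1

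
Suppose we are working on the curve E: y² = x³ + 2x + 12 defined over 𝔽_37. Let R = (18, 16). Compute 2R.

tangent at (18, 16): λ = (3·18² + 2)/(2·16) ≡ 12/32. 32⁻¹ ≡ 22 (mod 37), so λ ≡ 12·22 ≡ 5.
  x = λ² - 18 - 18 = 25 - 36 ≡ 26; y = λ·(18 - 26) - 16 ≡ 18. → (26, 18)

(26, 18)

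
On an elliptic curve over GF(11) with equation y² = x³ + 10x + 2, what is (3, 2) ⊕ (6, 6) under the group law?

(3, 2) + (6, 6). λ = (6 - 2)/(6 - 3) ≡ 4/3 mod 11. 3⁻¹ ≡ 4 (mod 11) since 3·4 = 12 ≡ 1, so λ ≡ 5.
  x = λ² - 3 - 6 = 25 - 9 ≡ 5; y = λ·(3 - 5) - 2 ≡ 10. → (5, 10)

(5, 10)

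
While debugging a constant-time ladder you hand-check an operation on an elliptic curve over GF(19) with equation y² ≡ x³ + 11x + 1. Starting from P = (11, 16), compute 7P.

Repeated addition: build up to 7P.
2P: tangent at (11, 16): λ = (3·11² + 11)/(2·16) ≡ 13/13. 13⁻¹ ≡ 3 (mod 19), so λ ≡ 13·3 ≡ 1.
  x = λ² - 11 - 11 = 1 - 22 ≡ 17; y = λ·(11 - 17) - 16 ≡ 16. → (17, 16)
3P: (17, 16) + (11, 16). λ = (16 - 16)/(11 - 17) ≡ 0/13 mod 19. 13⁻¹ ≡ 3 (mod 19), so λ ≡ 0.
  x = λ² - 17 - 11 = 0 - 28 ≡ 10; y = λ·(17 - 10) - 16 ≡ 3. → (10, 3)
4P: (10, 3) + (11, 16). λ = (16 - 3)/(11 - 10) ≡ 13/1 mod 19. 1⁻¹ ≡ 1 (mod 19), so λ ≡ 13.
  x = λ² - 10 - 11 = 169 - 21 ≡ 15; y = λ·(10 - 15) - 3 ≡ 8. → (15, 8)
5P: (15, 8) + (11, 16). λ = (16 - 8)/(11 - 15) ≡ 8/15 mod 19. 15⁻¹ ≡ 14 (mod 19), so λ ≡ 17.
  x = λ² - 15 - 11 = 289 - 26 ≡ 16; y = λ·(15 - 16) - 8 ≡ 13. → (16, 13)
6P: (16, 13) + (11, 16). λ = (16 - 13)/(11 - 16) ≡ 3/14 mod 19. 14⁻¹ ≡ 15 (mod 19) since 14·15 = 210 ≡ 1, so λ ≡ 7.
  x = λ² - 16 - 11 = 49 - 27 ≡ 3; y = λ·(16 - 3) - 13 ≡ 2. → (3, 2)
7P: (3, 2) + (11, 16). λ = (16 - 2)/(11 - 3) ≡ 14/8 mod 19. 8⁻¹ ≡ 12 (mod 19), so λ ≡ 16.
  x = λ² - 3 - 11 = 256 - 14 ≡ 14; y = λ·(3 - 14) - 2 ≡ 12. → (14, 12)

(14, 12)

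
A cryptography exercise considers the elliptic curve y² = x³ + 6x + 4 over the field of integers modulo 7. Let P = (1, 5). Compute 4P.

(4, 1)

Repeated addition: build up to 4P.
2P: tangent at (1, 5): λ = (3·1² + 6)/(2·5) ≡ 2/3. 3⁻¹ ≡ 5 (mod 7) since 3·5 = 15 ≡ 1, so λ ≡ 2·5 ≡ 3.
  x = λ² - 1 - 1 = 9 - 2 ≡ 0; y = λ·(1 - 0) - 5 ≡ 5. → (0, 5)
3P: (0, 5) + (1, 5). λ = (5 - 5)/(1 - 0) ≡ 0/1 mod 7. 1⁻¹ ≡ 1 (mod 7) since 1·1 = 1 ≡ 1, so λ ≡ 0.
  x = λ² - 0 - 1 = 0 - 1 ≡ 6; y = λ·(0 - 6) - 5 ≡ 2. → (6, 2)
4P: (6, 2) + (1, 5). λ = (5 - 2)/(1 - 6) ≡ 3/2 mod 7. 2⁻¹ ≡ 4 (mod 7) since 2·4 = 8 ≡ 1, so λ ≡ 5.
  x = λ² - 6 - 1 = 25 - 7 ≡ 4; y = λ·(6 - 4) - 2 ≡ 1. → (4, 1)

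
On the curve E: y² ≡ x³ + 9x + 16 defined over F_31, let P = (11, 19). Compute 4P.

Repeated addition: build up to 4P.
2P: tangent at (11, 19): λ = (3·11² + 9)/(2·19) ≡ 0/7. 7⁻¹ ≡ 9 (mod 31), so λ ≡ 0·9 ≡ 0.
  x = λ² - 11 - 11 = 0 - 22 ≡ 9; y = λ·(11 - 9) - 19 ≡ 12. → (9, 12)
3P: (9, 12) + (11, 19). λ = (19 - 12)/(11 - 9) ≡ 7/2 mod 31. 2⁻¹ ≡ 16 (mod 31), so λ ≡ 19.
  x = λ² - 9 - 11 = 361 - 20 ≡ 0; y = λ·(9 - 0) - 12 ≡ 4. → (0, 4)
4P: (0, 4) + (11, 19). λ = (19 - 4)/(11 - 0) ≡ 15/11 mod 31. 11⁻¹ ≡ 17 (mod 31), so λ ≡ 7.
  x = λ² - 0 - 11 = 49 - 11 ≡ 7; y = λ·(0 - 7) - 4 ≡ 9. → (7, 9)

(7, 9)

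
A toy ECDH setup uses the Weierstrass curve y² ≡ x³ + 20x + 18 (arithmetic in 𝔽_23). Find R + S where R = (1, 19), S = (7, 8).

(19, 14)

(1, 19) + (7, 8). λ = (8 - 19)/(7 - 1) ≡ 12/6 mod 23. 6⁻¹ ≡ 4 (mod 23), so λ ≡ 2.
  x = λ² - 1 - 7 = 4 - 8 ≡ 19; y = λ·(1 - 19) - 19 ≡ 14. → (19, 14)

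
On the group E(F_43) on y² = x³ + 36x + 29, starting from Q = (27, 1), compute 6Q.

(1, 18)

Repeated addition: build up to 6Q.
2Q: tangent at (27, 1): λ = (3·27² + 36)/(2·1) ≡ 30/2. 2⁻¹ ≡ 22 (mod 43), so λ ≡ 30·22 ≡ 15.
  x = λ² - 27 - 27 = 225 - 54 ≡ 42; y = λ·(27 - 42) - 1 ≡ 32. → (42, 32)
3Q: (42, 32) + (27, 1). λ = (1 - 32)/(27 - 42) ≡ 12/28 mod 43. 28⁻¹ ≡ 20 (mod 43), so λ ≡ 25.
  x = λ² - 42 - 27 = 625 - 69 ≡ 40; y = λ·(42 - 40) - 32 ≡ 18. → (40, 18)
4Q: (40, 18) + (27, 1). λ = (1 - 18)/(27 - 40) ≡ 26/30 mod 43. 30⁻¹ ≡ 33 (mod 43), so λ ≡ 41.
  x = λ² - 40 - 27 = 1681 - 67 ≡ 23; y = λ·(40 - 23) - 18 ≡ 34. → (23, 34)
5Q: (23, 34) + (27, 1). λ = (1 - 34)/(27 - 23) ≡ 10/4 mod 43. 4⁻¹ ≡ 11 (mod 43), so λ ≡ 24.
  x = λ² - 23 - 27 = 576 - 50 ≡ 10; y = λ·(23 - 10) - 34 ≡ 20. → (10, 20)
6Q: (10, 20) + (27, 1). λ = (1 - 20)/(27 - 10) ≡ 24/17 mod 43. 17⁻¹ ≡ 38 (mod 43), so λ ≡ 9.
  x = λ² - 10 - 27 = 81 - 37 ≡ 1; y = λ·(10 - 1) - 20 ≡ 18. → (1, 18)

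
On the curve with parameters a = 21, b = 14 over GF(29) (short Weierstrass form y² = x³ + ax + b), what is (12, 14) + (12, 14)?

tangent at (12, 14): λ = (3·12² + 21)/(2·14) ≡ 18/28. 28⁻¹ ≡ 28 (mod 29) since 28·28 = 784 ≡ 1, so λ ≡ 18·28 ≡ 11.
  x = λ² - 12 - 12 = 121 - 24 ≡ 10; y = λ·(12 - 10) - 14 ≡ 8. → (10, 8)

(10, 8)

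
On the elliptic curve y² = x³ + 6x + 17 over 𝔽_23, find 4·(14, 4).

Write Q = (14, 4).
Repeated addition: build up to 4Q.
2Q: tangent at (14, 4): λ = (3·14² + 6)/(2·4) ≡ 19/8. 8⁻¹ ≡ 3 (mod 23), so λ ≡ 19·3 ≡ 11.
  x = λ² - 14 - 14 = 121 - 28 ≡ 1; y = λ·(14 - 1) - 4 ≡ 1. → (1, 1)
3Q: (1, 1) + (14, 4). λ = (4 - 1)/(14 - 1) ≡ 3/13 mod 23. 13⁻¹ ≡ 16 (mod 23) since 13·16 = 208 ≡ 1, so λ ≡ 2.
  x = λ² - 1 - 14 = 4 - 15 ≡ 12; y = λ·(1 - 12) - 1 ≡ 0. → (12, 0)
4Q: (12, 0) + (14, 4). λ = (4 - 0)/(14 - 12) ≡ 4/2 mod 23. 2⁻¹ ≡ 12 (mod 23), so λ ≡ 2.
  x = λ² - 12 - 14 = 4 - 26 ≡ 1; y = λ·(12 - 1) - 0 ≡ 22. → (1, 22)

(1, 22)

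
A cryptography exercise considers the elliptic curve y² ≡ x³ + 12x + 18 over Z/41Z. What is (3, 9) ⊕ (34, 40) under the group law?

(5, 30)

(3, 9) + (34, 40). λ = (40 - 9)/(34 - 3) ≡ 31/31 mod 41. 31⁻¹ ≡ 4 (mod 41) since 31·4 = 124 ≡ 1, so λ ≡ 1.
  x = λ² - 3 - 34 = 1 - 37 ≡ 5; y = λ·(3 - 5) - 9 ≡ 30. → (5, 30)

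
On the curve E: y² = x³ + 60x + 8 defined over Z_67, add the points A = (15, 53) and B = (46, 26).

(61, 13)

(15, 53) + (46, 26). λ = (26 - 53)/(46 - 15) ≡ 40/31 mod 67. 31⁻¹ ≡ 13 (mod 67) since 31·13 = 403 ≡ 1, so λ ≡ 51.
  x = λ² - 15 - 46 = 2601 - 61 ≡ 61; y = λ·(15 - 61) - 53 ≡ 13. → (61, 13)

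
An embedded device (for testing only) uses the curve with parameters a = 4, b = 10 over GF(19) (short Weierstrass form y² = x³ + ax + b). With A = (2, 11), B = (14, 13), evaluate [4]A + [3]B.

First 4A:
Double-and-add on 4 = (100)₂. Start with A = (2, 11) for the leading 1-bit.
double: tangent at (2, 11): λ = (3·2² + 4)/(2·11) ≡ 16/3. 3⁻¹ ≡ 13 (mod 19), so λ ≡ 16·13 ≡ 18.
  x = λ² - 2 - 2 = 324 - 4 ≡ 16; y = λ·(2 - 16) - 11 ≡ 3. → (16, 3)
double: tangent at (16, 3): λ = (3·16² + 4)/(2·3) ≡ 12/6. 6⁻¹ ≡ 16 (mod 19) since 6·16 = 96 ≡ 1, so λ ≡ 12·16 ≡ 2.
  x = λ² - 16 - 16 = 4 - 32 ≡ 10; y = λ·(16 - 10) - 3 ≡ 9. → (10, 9)
4A = (10, 9).
Next 3B:
Repeated addition: build up to 3B.
2B: tangent at (14, 13): λ = (3·14² + 4)/(2·13) ≡ 3/7. 7⁻¹ ≡ 11 (mod 19) since 7·11 = 77 ≡ 1, so λ ≡ 3·11 ≡ 14.
  x = λ² - 14 - 14 = 196 - 28 ≡ 16; y = λ·(14 - 16) - 13 ≡ 16. → (16, 16)
3B: (16, 16) + (14, 13). λ = (13 - 16)/(14 - 16) ≡ 16/17 mod 19. 17⁻¹ ≡ 9 (mod 19), so λ ≡ 11.
  x = λ² - 16 - 14 = 121 - 30 ≡ 15; y = λ·(16 - 15) - 16 ≡ 14. → (15, 14)
3B = (15, 14).
Finally 4A + 3B:
(10, 9) + (15, 14). λ = (14 - 9)/(15 - 10) ≡ 5/5 mod 19. 5⁻¹ ≡ 4 (mod 19) since 5·4 = 20 ≡ 1, so λ ≡ 1.
  x = λ² - 10 - 15 = 1 - 25 ≡ 14; y = λ·(10 - 14) - 9 ≡ 6. → (14, 6)

(14, 6)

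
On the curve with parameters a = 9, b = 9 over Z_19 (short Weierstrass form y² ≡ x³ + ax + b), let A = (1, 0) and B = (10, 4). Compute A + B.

(1, 0) + (10, 4). λ = (4 - 0)/(10 - 1) ≡ 4/9 mod 19. 9⁻¹ ≡ 17 (mod 19), so λ ≡ 11.
  x = λ² - 1 - 10 = 121 - 11 ≡ 15; y = λ·(1 - 15) - 0 ≡ 17. → (15, 17)

(15, 17)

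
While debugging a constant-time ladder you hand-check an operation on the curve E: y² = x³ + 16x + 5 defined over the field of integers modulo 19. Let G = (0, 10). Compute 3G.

Repeated addition: build up to 3G.
2G: tangent at (0, 10): λ = (3·0² + 16)/(2·10) ≡ 16/1. 1⁻¹ ≡ 1 (mod 19) since 1·1 = 1 ≡ 1, so λ ≡ 16·1 ≡ 16.
  x = λ² - 0 - 0 = 256 - 0 ≡ 9; y = λ·(0 - 9) - 10 ≡ 17. → (9, 17)
3G: (9, 17) + (0, 10). λ = (10 - 17)/(0 - 9) ≡ 12/10 mod 19. 10⁻¹ ≡ 2 (mod 19) since 10·2 = 20 ≡ 1, so λ ≡ 5.
  x = λ² - 9 - 0 = 25 - 9 ≡ 16; y = λ·(9 - 16) - 17 ≡ 5. → (16, 5)

(16, 5)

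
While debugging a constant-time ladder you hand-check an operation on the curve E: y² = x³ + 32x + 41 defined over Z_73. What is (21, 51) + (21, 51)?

tangent at (21, 51): λ = (3·21² + 32)/(2·51) ≡ 41/29. 29⁻¹ ≡ 68 (mod 73), so λ ≡ 41·68 ≡ 14.
  x = λ² - 21 - 21 = 196 - 42 ≡ 8; y = λ·(21 - 8) - 51 ≡ 58. → (8, 58)

(8, 58)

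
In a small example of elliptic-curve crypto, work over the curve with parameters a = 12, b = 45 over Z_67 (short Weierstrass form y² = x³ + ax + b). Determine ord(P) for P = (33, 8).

5

2P: tangent at (33, 8): λ = (3·33² + 12)/(2·8) ≡ 63/16. 16⁻¹ ≡ 21 (mod 67), so λ ≡ 63·21 ≡ 50.
  x = λ² - 33 - 33 = 2500 - 66 ≡ 22; y = λ·(33 - 22) - 8 ≡ 6. → (22, 6)
3P: (22, 6) + (33, 8). λ = (8 - 6)/(33 - 22) ≡ 2/11 mod 67. 11⁻¹ ≡ 61 (mod 67), so λ ≡ 55.
  x = λ² - 22 - 33 = 3025 - 55 ≡ 22; y = λ·(22 - 22) - 6 ≡ 61. → (22, 61)
4P: (22, 61) + (33, 8). λ = (8 - 61)/(33 - 22) ≡ 14/11 mod 67. 11⁻¹ ≡ 61 (mod 67), so λ ≡ 50.
  x = λ² - 22 - 33 = 2500 - 55 ≡ 33; y = λ·(22 - 33) - 61 ≡ 59. → (33, 59)
5P: (33, 59) + (33, 8): same x and y₁ ≡ -y₂, so the sum is 𝒪.
5P = 𝒪, so the order is 5.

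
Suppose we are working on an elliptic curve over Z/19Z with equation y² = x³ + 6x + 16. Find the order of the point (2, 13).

7

2P: tangent at (2, 13): λ = (3·2² + 6)/(2·13) ≡ 18/7. 7⁻¹ ≡ 11 (mod 19) since 7·11 = 77 ≡ 1, so λ ≡ 18·11 ≡ 8.
  x = λ² - 2 - 2 = 64 - 4 ≡ 3; y = λ·(2 - 3) - 13 ≡ 17. → (3, 17)
3P: (3, 17) + (2, 13). λ = (13 - 17)/(2 - 3) ≡ 15/18 mod 19. 18⁻¹ ≡ 18 (mod 19) since 18·18 = 324 ≡ 1, so λ ≡ 4.
  x = λ² - 3 - 2 = 16 - 5 ≡ 11; y = λ·(3 - 11) - 17 ≡ 8. → (11, 8)
4P: (11, 8) + (2, 13). λ = (13 - 8)/(2 - 11) ≡ 5/10 mod 19. 10⁻¹ ≡ 2 (mod 19) since 10·2 = 20 ≡ 1, so λ ≡ 10.
  x = λ² - 11 - 2 = 100 - 13 ≡ 11; y = λ·(11 - 11) - 8 ≡ 11. → (11, 11)
5P: (11, 11) + (2, 13). λ = (13 - 11)/(2 - 11) ≡ 2/10 mod 19. 10⁻¹ ≡ 2 (mod 19), so λ ≡ 4.
  x = λ² - 11 - 2 = 16 - 13 ≡ 3; y = λ·(11 - 3) - 11 ≡ 2. → (3, 2)
6P: (3, 2) + (2, 13). λ = (13 - 2)/(2 - 3) ≡ 11/18 mod 19. 18⁻¹ ≡ 18 (mod 19), so λ ≡ 8.
  x = λ² - 3 - 2 = 64 - 5 ≡ 2; y = λ·(3 - 2) - 2 ≡ 6. → (2, 6)
7P: (2, 6) + (2, 13): same x and y₁ ≡ -y₂, so the sum is ∞.
7P = ∞, so the order is 7.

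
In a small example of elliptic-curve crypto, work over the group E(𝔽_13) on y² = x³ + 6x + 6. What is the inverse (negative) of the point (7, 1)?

(7, 12)

-(7, 1) = (7, -1 mod 13) = (7, 12).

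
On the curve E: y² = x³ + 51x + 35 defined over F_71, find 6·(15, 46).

Write Q = (15, 46).
Double-and-add on 6 = (110)₂. Start with Q = (15, 46) for the leading 1-bit.
double: tangent at (15, 46): λ = (3·15² + 51)/(2·46) ≡ 16/21. 21⁻¹ ≡ 44 (mod 71), so λ ≡ 16·44 ≡ 65.
  x = λ² - 15 - 15 = 4225 - 30 ≡ 6; y = λ·(15 - 6) - 46 ≡ 42. → (6, 42)
add Q: (6, 42) + (15, 46). λ = (46 - 42)/(15 - 6) ≡ 4/9 mod 71. 9⁻¹ ≡ 8 (mod 71) since 9·8 = 72 ≡ 1, so λ ≡ 32.
  x = λ² - 6 - 15 = 1024 - 21 ≡ 9; y = λ·(6 - 9) - 42 ≡ 4. → (9, 4)
double: tangent at (9, 4): λ = (3·9² + 51)/(2·4) ≡ 10/8. 8⁻¹ ≡ 9 (mod 71), so λ ≡ 10·9 ≡ 19.
  x = λ² - 9 - 9 = 361 - 18 ≡ 59; y = λ·(9 - 59) - 4 ≡ 40. → (59, 40)

(59, 40)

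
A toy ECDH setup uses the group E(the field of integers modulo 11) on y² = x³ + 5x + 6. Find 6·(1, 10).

O

Write P = (1, 10).
Double-and-add on 6 = (110)₂. Start with P = (1, 10) for the leading 1-bit.
double: tangent at (1, 10): λ = (3·1² + 5)/(2·10) ≡ 8/9. 9⁻¹ ≡ 5 (mod 11) since 9·5 = 45 ≡ 1, so λ ≡ 8·5 ≡ 7.
  x = λ² - 1 - 1 = 49 - 2 ≡ 3; y = λ·(1 - 3) - 10 ≡ 9. → (3, 9)
add P: (3, 9) + (1, 10). λ = (10 - 9)/(1 - 3) ≡ 1/9 mod 11. 9⁻¹ ≡ 5 (mod 11) since 9·5 = 45 ≡ 1, so λ ≡ 5.
  x = λ² - 3 - 1 = 25 - 4 ≡ 10; y = λ·(3 - 10) - 9 ≡ 0. → (10, 0)
double: (10, 0) + (10, 0): same x and y₁ ≡ -y₂, so the sum is O.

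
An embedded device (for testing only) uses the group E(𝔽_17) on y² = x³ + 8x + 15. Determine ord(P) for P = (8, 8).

2P: tangent at (8, 8): λ = (3·8² + 8)/(2·8) ≡ 13/16. 16⁻¹ ≡ 16 (mod 17), so λ ≡ 13·16 ≡ 4.
  x = λ² - 8 - 8 = 16 - 16 ≡ 0; y = λ·(8 - 0) - 8 ≡ 7. → (0, 7)
3P: (0, 7) + (8, 8). λ = (8 - 7)/(8 - 0) ≡ 1/8 mod 17. 8⁻¹ ≡ 15 (mod 17), so λ ≡ 15.
  x = λ² - 0 - 8 = 225 - 8 ≡ 13; y = λ·(0 - 13) - 7 ≡ 2. → (13, 2)
4P: (13, 2) + (8, 8). λ = (8 - 2)/(8 - 13) ≡ 6/12 mod 17. 12⁻¹ ≡ 10 (mod 17), so λ ≡ 9.
  x = λ² - 13 - 8 = 81 - 21 ≡ 9; y = λ·(13 - 9) - 2 ≡ 0. → (9, 0)
5P: (9, 0) + (8, 8). λ = (8 - 0)/(8 - 9) ≡ 8/16 mod 17. 16⁻¹ ≡ 16 (mod 17) since 16·16 = 256 ≡ 1, so λ ≡ 9.
  x = λ² - 9 - 8 = 81 - 17 ≡ 13; y = λ·(9 - 13) - 0 ≡ 15. → (13, 15)
6P: (13, 15) + (8, 8). λ = (8 - 15)/(8 - 13) ≡ 10/12 mod 17. 12⁻¹ ≡ 10 (mod 17), so λ ≡ 15.
  x = λ² - 13 - 8 = 225 - 21 ≡ 0; y = λ·(13 - 0) - 15 ≡ 10. → (0, 10)
7P: (0, 10) + (8, 8). λ = (8 - 10)/(8 - 0) ≡ 15/8 mod 17. 8⁻¹ ≡ 15 (mod 17), so λ ≡ 4.
  x = λ² - 0 - 8 = 16 - 8 ≡ 8; y = λ·(0 - 8) - 10 ≡ 9. → (8, 9)
8P: (8, 9) + (8, 8): same x and y₁ ≡ -y₂, so the sum is O.
8P = O, so the order is 8.

8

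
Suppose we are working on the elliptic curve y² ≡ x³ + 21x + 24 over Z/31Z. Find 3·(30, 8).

Write G = (30, 8).
Repeated addition: build up to 3G.
2G: tangent at (30, 8): λ = (3·30² + 21)/(2·8) ≡ 24/16. 16⁻¹ ≡ 2 (mod 31), so λ ≡ 24·2 ≡ 17.
  x = λ² - 30 - 30 = 289 - 60 ≡ 12; y = λ·(30 - 12) - 8 ≡ 19. → (12, 19)
3G: (12, 19) + (30, 8). λ = (8 - 19)/(30 - 12) ≡ 20/18 mod 31. 18⁻¹ ≡ 19 (mod 31), so λ ≡ 8.
  x = λ² - 12 - 30 = 64 - 42 ≡ 22; y = λ·(12 - 22) - 19 ≡ 25. → (22, 25)

(22, 25)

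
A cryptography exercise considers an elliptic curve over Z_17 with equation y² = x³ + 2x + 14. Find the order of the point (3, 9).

2P: tangent at (3, 9): λ = (3·3² + 2)/(2·9) ≡ 12/1. 1⁻¹ ≡ 1 (mod 17), so λ ≡ 12·1 ≡ 12.
  x = λ² - 3 - 3 = 144 - 6 ≡ 2; y = λ·(3 - 2) - 9 ≡ 3. → (2, 3)
3P: (2, 3) + (3, 9). λ = (9 - 3)/(3 - 2) ≡ 6/1 mod 17. 1⁻¹ ≡ 1 (mod 17), so λ ≡ 6.
  x = λ² - 2 - 3 = 36 - 5 ≡ 14; y = λ·(2 - 14) - 3 ≡ 10. → (14, 10)
4P: (14, 10) + (3, 9). λ = (9 - 10)/(3 - 14) ≡ 16/6 mod 17. 6⁻¹ ≡ 3 (mod 17) since 6·3 = 18 ≡ 1, so λ ≡ 14.
  x = λ² - 14 - 3 = 196 - 17 ≡ 9; y = λ·(14 - 9) - 10 ≡ 9. → (9, 9)
5P: (9, 9) + (3, 9). λ = (9 - 9)/(3 - 9) ≡ 0/11 mod 17. 11⁻¹ ≡ 14 (mod 17), so λ ≡ 0.
  x = λ² - 9 - 3 = 0 - 12 ≡ 5; y = λ·(9 - 5) - 9 ≡ 8. → (5, 8)
6P: (5, 8) + (3, 9). λ = (9 - 8)/(3 - 5) ≡ 1/15 mod 17. 15⁻¹ ≡ 8 (mod 17), so λ ≡ 8.
  x = λ² - 5 - 3 = 64 - 8 ≡ 5; y = λ·(5 - 5) - 8 ≡ 9. → (5, 9)
7P: (5, 9) + (3, 9). λ = (9 - 9)/(3 - 5) ≡ 0/15 mod 17. 15⁻¹ ≡ 8 (mod 17) since 15·8 = 120 ≡ 1, so λ ≡ 0.
  x = λ² - 5 - 3 = 0 - 8 ≡ 9; y = λ·(5 - 9) - 9 ≡ 8. → (9, 8)
8P: (9, 8) + (3, 9). λ = (9 - 8)/(3 - 9) ≡ 1/11 mod 17. 11⁻¹ ≡ 14 (mod 17), so λ ≡ 14.
  x = λ² - 9 - 3 = 196 - 12 ≡ 14; y = λ·(9 - 14) - 8 ≡ 7. → (14, 7)
9P: (14, 7) + (3, 9). λ = (9 - 7)/(3 - 14) ≡ 2/6 mod 17. 6⁻¹ ≡ 3 (mod 17), so λ ≡ 6.
  x = λ² - 14 - 3 = 36 - 17 ≡ 2; y = λ·(14 - 2) - 7 ≡ 14. → (2, 14)
10P: (2, 14) + (3, 9). λ = (9 - 14)/(3 - 2) ≡ 12/1 mod 17. 1⁻¹ ≡ 1 (mod 17), so λ ≡ 12.
  x = λ² - 2 - 3 = 144 - 5 ≡ 3; y = λ·(2 - 3) - 14 ≡ 8. → (3, 8)
11P: (3, 8) + (3, 9): same x and y₁ ≡ -y₂, so the sum is the point at infinity.
11P = the point at infinity, so the order is 11.

11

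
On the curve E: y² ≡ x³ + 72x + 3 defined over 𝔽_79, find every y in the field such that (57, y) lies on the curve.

x³ + 72x + 3 = 189300 ≡ 16 (mod 79).
Square roots of 16 mod 79: 4 and 75 (since 4² = 16 ≡ 16).

4, 75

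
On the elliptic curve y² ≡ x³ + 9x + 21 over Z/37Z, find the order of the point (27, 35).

2P: tangent at (27, 35): λ = (3·27² + 9)/(2·35) ≡ 13/33. 33⁻¹ ≡ 9 (mod 37), so λ ≡ 13·9 ≡ 6.
  x = λ² - 27 - 27 = 36 - 54 ≡ 19; y = λ·(27 - 19) - 35 ≡ 13. → (19, 13)
3P: (19, 13) + (27, 35). λ = (35 - 13)/(27 - 19) ≡ 22/8 mod 37. 8⁻¹ ≡ 14 (mod 37), so λ ≡ 12.
  x = λ² - 19 - 27 = 144 - 46 ≡ 24; y = λ·(19 - 24) - 13 ≡ 1. → (24, 1)
4P: (24, 1) + (27, 35). λ = (35 - 1)/(27 - 24) ≡ 34/3 mod 37. 3⁻¹ ≡ 25 (mod 37), so λ ≡ 36.
  x = λ² - 24 - 27 = 1296 - 51 ≡ 24; y = λ·(24 - 24) - 1 ≡ 36. → (24, 36)
5P: (24, 36) + (27, 35). λ = (35 - 36)/(27 - 24) ≡ 36/3 mod 37. 3⁻¹ ≡ 25 (mod 37) since 3·25 = 75 ≡ 1, so λ ≡ 12.
  x = λ² - 24 - 27 = 144 - 51 ≡ 19; y = λ·(24 - 19) - 36 ≡ 24. → (19, 24)
6P: (19, 24) + (27, 35). λ = (35 - 24)/(27 - 19) ≡ 11/8 mod 37. 8⁻¹ ≡ 14 (mod 37), so λ ≡ 6.
  x = λ² - 19 - 27 = 36 - 46 ≡ 27; y = λ·(19 - 27) - 24 ≡ 2. → (27, 2)
7P: (27, 2) + (27, 35): same x and y₁ ≡ -y₂, so the sum is the point at infinity.
7P = the point at infinity, so the order is 7.

7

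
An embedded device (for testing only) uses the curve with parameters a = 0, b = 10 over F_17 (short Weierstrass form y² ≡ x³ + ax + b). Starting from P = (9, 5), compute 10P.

Repeated addition: build up to 10P.
2P: tangent at (9, 5): λ = (3·9² + 0)/(2·5) ≡ 5/10. 10⁻¹ ≡ 12 (mod 17), so λ ≡ 5·12 ≡ 9.
  x = λ² - 9 - 9 = 81 - 18 ≡ 12; y = λ·(9 - 12) - 5 ≡ 2. → (12, 2)
3P: (12, 2) + (9, 5). λ = (5 - 2)/(9 - 12) ≡ 3/14 mod 17. 14⁻¹ ≡ 11 (mod 17), so λ ≡ 16.
  x = λ² - 12 - 9 = 256 - 21 ≡ 14; y = λ·(12 - 14) - 2 ≡ 0. → (14, 0)
4P: (14, 0) + (9, 5). λ = (5 - 0)/(9 - 14) ≡ 5/12 mod 17. 12⁻¹ ≡ 10 (mod 17), so λ ≡ 16.
  x = λ² - 14 - 9 = 256 - 23 ≡ 12; y = λ·(14 - 12) - 0 ≡ 15. → (12, 15)
5P: (12, 15) + (9, 5). λ = (5 - 15)/(9 - 12) ≡ 7/14 mod 17. 14⁻¹ ≡ 11 (mod 17) since 14·11 = 154 ≡ 1, so λ ≡ 9.
  x = λ² - 12 - 9 = 81 - 21 ≡ 9; y = λ·(12 - 9) - 15 ≡ 12. → (9, 12)
6P: (9, 12) + (9, 5): same x and y₁ ≡ -y₂, so the sum is O.
7P: O + (9, 5) = (9, 5) (identity).
8P: tangent at (9, 5): λ = (3·9² + 0)/(2·5) ≡ 5/10. 10⁻¹ ≡ 12 (mod 17), so λ ≡ 5·12 ≡ 9.
  x = λ² - 9 - 9 = 81 - 18 ≡ 12; y = λ·(9 - 12) - 5 ≡ 2. → (12, 2)
9P: (12, 2) + (9, 5). λ = (5 - 2)/(9 - 12) ≡ 3/14 mod 17. 14⁻¹ ≡ 11 (mod 17), so λ ≡ 16.
  x = λ² - 12 - 9 = 256 - 21 ≡ 14; y = λ·(12 - 14) - 2 ≡ 0. → (14, 0)
10P: (14, 0) + (9, 5). λ = (5 - 0)/(9 - 14) ≡ 5/12 mod 17. 12⁻¹ ≡ 10 (mod 17), so λ ≡ 16.
  x = λ² - 14 - 9 = 256 - 23 ≡ 12; y = λ·(14 - 12) - 0 ≡ 15. → (12, 15)

(12, 15)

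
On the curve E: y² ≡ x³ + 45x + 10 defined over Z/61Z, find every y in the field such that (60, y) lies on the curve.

x³ + 45x + 10 = 218710 ≡ 25 (mod 61).
Square roots of 25 mod 61: 5 and 56 (since 5² = 25 ≡ 25).

5, 56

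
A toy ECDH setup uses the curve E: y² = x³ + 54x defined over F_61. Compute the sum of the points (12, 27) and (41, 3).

(20, 28)

(12, 27) + (41, 3). λ = (3 - 27)/(41 - 12) ≡ 37/29 mod 61. 29⁻¹ ≡ 40 (mod 61), so λ ≡ 16.
  x = λ² - 12 - 41 = 256 - 53 ≡ 20; y = λ·(12 - 20) - 27 ≡ 28. → (20, 28)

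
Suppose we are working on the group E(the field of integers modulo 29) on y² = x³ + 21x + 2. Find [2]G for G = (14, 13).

(1, 16)

tangent at (14, 13): λ = (3·14² + 21)/(2·13) ≡ 0/26. 26⁻¹ ≡ 19 (mod 29), so λ ≡ 0·19 ≡ 0.
  x = λ² - 14 - 14 = 0 - 28 ≡ 1; y = λ·(14 - 1) - 13 ≡ 16. → (1, 16)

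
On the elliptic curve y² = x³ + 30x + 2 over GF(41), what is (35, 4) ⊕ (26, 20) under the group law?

(35, 4) + (26, 20). λ = (20 - 4)/(26 - 35) ≡ 16/32 mod 41. 32⁻¹ ≡ 9 (mod 41), so λ ≡ 21.
  x = λ² - 35 - 26 = 441 - 61 ≡ 11; y = λ·(35 - 11) - 4 ≡ 8. → (11, 8)

(11, 8)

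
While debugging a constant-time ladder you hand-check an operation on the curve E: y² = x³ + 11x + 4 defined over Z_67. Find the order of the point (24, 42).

2P: tangent at (24, 42): λ = (3·24² + 11)/(2·42) ≡ 64/17. 17⁻¹ ≡ 4 (mod 67) since 17·4 = 68 ≡ 1, so λ ≡ 64·4 ≡ 55.
  x = λ² - 24 - 24 = 3025 - 48 ≡ 29; y = λ·(24 - 29) - 42 ≡ 18. → (29, 18)
3P: (29, 18) + (24, 42). λ = (42 - 18)/(24 - 29) ≡ 24/62 mod 67. 62⁻¹ ≡ 40 (mod 67), so λ ≡ 22.
  x = λ² - 29 - 24 = 484 - 53 ≡ 29; y = λ·(29 - 29) - 18 ≡ 49. → (29, 49)
4P: (29, 49) + (24, 42). λ = (42 - 49)/(24 - 29) ≡ 60/62 mod 67. 62⁻¹ ≡ 40 (mod 67), so λ ≡ 55.
  x = λ² - 29 - 24 = 3025 - 53 ≡ 24; y = λ·(29 - 24) - 49 ≡ 25. → (24, 25)
5P: (24, 25) + (24, 42): same x and y₁ ≡ -y₂, so the sum is O.
5P = O, so the order is 5.

5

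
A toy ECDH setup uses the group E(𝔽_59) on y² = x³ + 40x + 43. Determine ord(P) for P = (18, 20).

2P: tangent at (18, 20): λ = (3·18² + 40)/(2·20) ≡ 9/40. 40⁻¹ ≡ 31 (mod 59), so λ ≡ 9·31 ≡ 43.
  x = λ² - 18 - 18 = 1849 - 36 ≡ 43; y = λ·(18 - 43) - 20 ≡ 26. → (43, 26)
3P: (43, 26) + (18, 20). λ = (20 - 26)/(18 - 43) ≡ 53/34 mod 59. 34⁻¹ ≡ 33 (mod 59), so λ ≡ 38.
  x = λ² - 43 - 18 = 1444 - 61 ≡ 26; y = λ·(43 - 26) - 26 ≡ 30. → (26, 30)
4P: (26, 30) + (18, 20). λ = (20 - 30)/(18 - 26) ≡ 49/51 mod 59. 51⁻¹ ≡ 22 (mod 59), so λ ≡ 16.
  x = λ² - 26 - 18 = 256 - 44 ≡ 35; y = λ·(26 - 35) - 30 ≡ 3. → (35, 3)
5P: (35, 3) + (18, 20). λ = (20 - 3)/(18 - 35) ≡ 17/42 mod 59. 42⁻¹ ≡ 52 (mod 59), so λ ≡ 58.
  x = λ² - 35 - 18 = 3364 - 53 ≡ 7; y = λ·(35 - 7) - 3 ≡ 28. → (7, 28)
6P: (7, 28) + (18, 20). λ = (20 - 28)/(18 - 7) ≡ 51/11 mod 59. 11⁻¹ ≡ 43 (mod 59) since 11·43 = 473 ≡ 1, so λ ≡ 10.
  x = λ² - 7 - 18 = 100 - 25 ≡ 16; y = λ·(7 - 16) - 28 ≡ 0. → (16, 0)
7P: (16, 0) + (18, 20). λ = (20 - 0)/(18 - 16) ≡ 20/2 mod 59. 2⁻¹ ≡ 30 (mod 59) since 2·30 = 60 ≡ 1, so λ ≡ 10.
  x = λ² - 16 - 18 = 100 - 34 ≡ 7; y = λ·(16 - 7) - 0 ≡ 31. → (7, 31)
8P: (7, 31) + (18, 20). λ = (20 - 31)/(18 - 7) ≡ 48/11 mod 59. 11⁻¹ ≡ 43 (mod 59), so λ ≡ 58.
  x = λ² - 7 - 18 = 3364 - 25 ≡ 35; y = λ·(7 - 35) - 31 ≡ 56. → (35, 56)
9P: (35, 56) + (18, 20). λ = (20 - 56)/(18 - 35) ≡ 23/42 mod 59. 42⁻¹ ≡ 52 (mod 59), so λ ≡ 16.
  x = λ² - 35 - 18 = 256 - 53 ≡ 26; y = λ·(35 - 26) - 56 ≡ 29. → (26, 29)
10P: (26, 29) + (18, 20). λ = (20 - 29)/(18 - 26) ≡ 50/51 mod 59. 51⁻¹ ≡ 22 (mod 59) since 51·22 = 1122 ≡ 1, so λ ≡ 38.
  x = λ² - 26 - 18 = 1444 - 44 ≡ 43; y = λ·(26 - 43) - 29 ≡ 33. → (43, 33)
11P: (43, 33) + (18, 20). λ = (20 - 33)/(18 - 43) ≡ 46/34 mod 59. 34⁻¹ ≡ 33 (mod 59) since 34·33 = 1122 ≡ 1, so λ ≡ 43.
  x = λ² - 43 - 18 = 1849 - 61 ≡ 18; y = λ·(43 - 18) - 33 ≡ 39. → (18, 39)
12P: (18, 39) + (18, 20): same x and y₁ ≡ -y₂, so the sum is 𝒪.
12P = 𝒪, so the order is 12.

12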